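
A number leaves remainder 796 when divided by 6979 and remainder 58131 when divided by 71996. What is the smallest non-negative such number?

Write x = 796 + 6979·k. Then 6979·k ≡ 58131 − 796 ≡ 57335 (mod 71996).
Need 6979⁻¹ mod 71996. Extended Euclid on (71996, 6979):
71996 = 10×6979 + 2206
6979 = 3×2206 + 361
2206 = 6×361 + 40
361 = 9×40 + 1
40 = 40×1 + 0
Back-substitute:
1 = 361 − 9·40
1 = −9·2206 + 55·361
1 = 55·6979 − 174·2206
1 = −174·71996 + 1795·6979
6979⁻¹ ≡ 1795 (mod 71996), so k ≡ 1795·57335 ≡ 34041 (mod 71996).
x = 796 + 6979·34041 = 237572935.

237572935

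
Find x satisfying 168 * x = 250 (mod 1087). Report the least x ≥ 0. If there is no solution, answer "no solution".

325

First find gcd(168, 1087):
1087 = 6*168 + 79
168 = 2*79 + 10
79 = 7*10 + 9
10 = 1*9 + 1
9 = 9*1 + 0
gcd = 1, so a unique solution mod 1087 exists.
Back-substitute for the Bézout coefficients:
1 = 10 − 9
1 = −79 + 8·10
1 = 8·168 − 17·79
1 = −17·1087 + 110·168
So 168·(110) ≡ 1 (mod 1087), giving 168⁻¹ ≡ 110.
x ≡ 168⁻¹·250 ≡ 110·250 ≡ 325 (mod 1087).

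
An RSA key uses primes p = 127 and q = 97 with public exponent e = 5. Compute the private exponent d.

9677

φ(n) = (p−1)(q−1) = 126·96 = 12096.
Need d with 5·d ≡ 1 (mod 12096). Apply the extended Euclidean algorithm:
12096 = 2419×5 + 1
5 = 5×1 + 0
Back-substitute:
1 = 12096 − 2419·5
So 5·(-2419) ≡ 1 (mod 12096), hence d ≡ -2419 ≡ 9677 (mod 12096).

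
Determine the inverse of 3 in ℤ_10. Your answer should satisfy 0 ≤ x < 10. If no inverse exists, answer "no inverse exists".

gcd(10, 3) by repeated division:
10 = 3×3 + 1
3 = 3×1 + 0
Since gcd(3, 10) = 1, back-substitute to write 1 as a combination:
1 = 10 − 3·3
Hence 3⁻¹ ≡ -3 ≡ 7 (mod 10).

7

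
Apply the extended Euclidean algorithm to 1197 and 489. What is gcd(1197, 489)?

Repeated division:
1197 = 2*489 + 219
489 = 2*219 + 51
219 = 4*51 + 15
51 = 3*15 + 6
15 = 2*6 + 3
6 = 2*3 + 0
gcd(1197, 489) = 3.
Back-substituting:
3 = 15 − 2·6
3 = −2·51 + 7·15
3 = 7·219 − 30·51
3 = −30·489 + 67·219
3 = 67·1197 − 164·489
So 3 = (67)·1197 + (-164)·489.

3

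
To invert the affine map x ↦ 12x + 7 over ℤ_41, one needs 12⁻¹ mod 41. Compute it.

Run Euclid on (41, 12):
41 = 3·12 + 5
12 = 2·5 + 2
5 = 2·2 + 1
2 = 2·1 + 0
The gcd is 1. Working backward:
1 = 5 − 2·2
1 = −2·12 + 5·5
1 = 5·41 − 17·12
Thus 12·(-17) ≡ 1 (mod 41); reducing, -17 mod 41 = 24.

24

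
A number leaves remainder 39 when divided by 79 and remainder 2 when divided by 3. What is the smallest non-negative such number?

Write x = 39 + 79·k. Then 79·k ≡ 2 − 39 ≡ 2 (mod 3).
Need 79⁻¹ mod 3. Extended Euclid on (3, 1):
3 = 3·1 + 0
79⁻¹ ≡ 1 (mod 3), so k ≡ 1·2 ≡ 2 (mod 3).
x = 39 + 79·2 = 197.

197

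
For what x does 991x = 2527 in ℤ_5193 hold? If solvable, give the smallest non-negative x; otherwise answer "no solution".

1627

First find gcd(991, 5193):
5193 = 5×991 + 238
991 = 4×238 + 39
238 = 6×39 + 4
39 = 9×4 + 3
4 = 1×3 + 1
3 = 3×1 + 0
gcd = 1, so a unique solution mod 5193 exists.
Back-substitute for the Bézout coefficients:
1 = 4 − 3
1 = −39 + 10·4
1 = 10·238 − 61·39
1 = −61·991 + 254·238
1 = 254·5193 − 1331·991
So 991·(-1331) ≡ 1 (mod 5193), giving 991⁻¹ ≡ 3862.
x ≡ 991⁻¹·2527 ≡ 3862·2527 ≡ 1627 (mod 5193).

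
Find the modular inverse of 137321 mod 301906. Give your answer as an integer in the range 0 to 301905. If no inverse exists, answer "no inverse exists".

205091

Apply the Euclidean algorithm to 301906 and 137321:
301906 = 2*137321 + 27264
137321 = 5*27264 + 1001
27264 = 27*1001 + 237
1001 = 4*237 + 53
237 = 4*53 + 25
53 = 2*25 + 3
25 = 8*3 + 1
3 = 3*1 + 0
Since gcd(137321, 301906) = 1, back-substitute to write 1 as a combination:
1 = 25 − 8·3
1 = −8·53 + 17·25
1 = 17·237 − 76·53
1 = −76·1001 + 321·237
1 = 321·27264 − 8743·1001
1 = −8743·137321 + 44036·27264
1 = 44036·301906 − 96815·137321
Thus 137321·(-96815) ≡ 1 (mod 301906); reducing, -96815 mod 301906 = 205091.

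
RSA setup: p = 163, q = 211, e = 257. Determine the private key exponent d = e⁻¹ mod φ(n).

23033

φ(n) = (p−1)(q−1) = 162·210 = 34020.
Need d with 257·d ≡ 1 (mod 34020). Apply the extended Euclidean algorithm:
34020 = 132×257 + 96
257 = 2×96 + 65
96 = 1×65 + 31
65 = 2×31 + 3
31 = 10×3 + 1
3 = 3×1 + 0
Back-substitute:
1 = 31 − 10·3
1 = −10·65 + 21·31
1 = 21·96 − 31·65
1 = −31·257 + 83·96
1 = 83·34020 − 10987·257
So 257·(-10987) ≡ 1 (mod 34020), hence d ≡ -10987 ≡ 23033 (mod 34020).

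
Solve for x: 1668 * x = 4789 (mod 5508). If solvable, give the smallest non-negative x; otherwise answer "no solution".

gcd(1668, 5508):
5508 = 3*1668 + 504
1668 = 3*504 + 156
504 = 3*156 + 36
156 = 4*36 + 12
36 = 3*12 + 0
gcd = 12, but 12 ∤ 4789, so the congruence has no solution.

no solution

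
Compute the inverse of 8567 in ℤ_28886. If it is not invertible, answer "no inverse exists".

Euclidean algorithm on 28886, 8567:
28886 = 3×8567 + 3185
8567 = 2×3185 + 2197
3185 = 1×2197 + 988
2197 = 2×988 + 221
988 = 4×221 + 104
221 = 2×104 + 13
104 = 8×13 + 0
The gcd is 13, not 1, hence no inverse exists.

no inverse exists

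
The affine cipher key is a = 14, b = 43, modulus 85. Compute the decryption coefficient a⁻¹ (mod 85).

79

Run Euclid on (85, 14):
85 = 6×14 + 1
14 = 14×1 + 0
Since gcd(14, 85) = 1, back-substitute to write 1 as a combination:
1 = 85 − 6·14
Hence 14⁻¹ ≡ -6 ≡ 79 (mod 85).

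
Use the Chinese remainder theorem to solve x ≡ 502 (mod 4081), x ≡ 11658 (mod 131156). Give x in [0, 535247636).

Write x = 502 + 4081·k. Then 4081·k ≡ 11658 − 502 ≡ 11156 (mod 131156).
Need 4081⁻¹ mod 131156. Extended Euclid on (131156, 4081):
131156 = 32·4081 + 564
4081 = 7·564 + 133
564 = 4·133 + 32
133 = 4·32 + 5
32 = 6·5 + 2
5 = 2·2 + 1
2 = 2·1 + 0
Back-substitute:
1 = 5 − 2·2
1 = −2·32 + 13·5
1 = 13·133 − 54·32
1 = −54·564 + 229·133
1 = 229·4081 − 1657·564
1 = −1657·131156 + 53253·4081
4081⁻¹ ≡ 53253 (mod 131156), so k ≡ 53253·11156 ≡ 84944 (mod 131156).
x = 502 + 4081·84944 = 346656966.

346656966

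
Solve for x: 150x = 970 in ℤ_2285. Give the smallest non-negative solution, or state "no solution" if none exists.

First find gcd(150, 2285):
2285 = 15*150 + 35
150 = 4*35 + 10
35 = 3*10 + 5
10 = 2*5 + 0
gcd = 5 and 5 | 970, so solutions exist. Divide through by 5: 30x ≡ 194 (mod 457).
Now find 30⁻¹ mod 457:
457 = 15×30 + 7
30 = 4×7 + 2
7 = 3×2 + 1
2 = 2×1 + 0
Back-substitute:
1 = 7 − 3·2
1 = −3·30 + 13·7
1 = 13·457 − 198·30
So 30·(-198) ≡ 1 (mod 457), i.e. 30⁻¹ ≡ 259.
Then x ≡ 259·194 ≡ 433 (mod 457); the smallest non-negative solution is x = 433.

433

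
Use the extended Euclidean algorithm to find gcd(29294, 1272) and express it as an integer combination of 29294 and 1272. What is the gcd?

Euclidean algorithm:
29294 = 23·1272 + 38
1272 = 33·38 + 18
38 = 2·18 + 2
18 = 9·2 + 0
gcd(29294, 1272) = 2.
Working backward:
2 = 38 − 2·18
2 = −2·1272 + 67·38
2 = 67·29294 − 1543·1272
So 2 = (67)·29294 + (-1543)·1272.

2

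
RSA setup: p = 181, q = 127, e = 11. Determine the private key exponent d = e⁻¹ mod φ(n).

φ(n) = (p−1)(q−1) = 180·126 = 22680.
Need d with 11·d ≡ 1 (mod 22680). Apply the extended Euclidean algorithm:
22680 = 2061*11 + 9
11 = 1*9 + 2
9 = 4*2 + 1
2 = 2*1 + 0
Back-substitute:
1 = 9 − 4·2
1 = −4·11 + 5·9
1 = 5·22680 − 10309·11
So 11·(-10309) ≡ 1 (mod 22680), hence d ≡ -10309 ≡ 12371 (mod 22680).

12371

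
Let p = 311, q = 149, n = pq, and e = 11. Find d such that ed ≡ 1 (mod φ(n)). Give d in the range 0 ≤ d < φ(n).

φ(n) = (p−1)(q−1) = 310·148 = 45880.
Need d with 11·d ≡ 1 (mod 45880). Apply the extended Euclidean algorithm:
45880 = 4170·11 + 10
11 = 1·10 + 1
10 = 10·1 + 0
Back-substitute:
1 = 11 − 10
1 = −45880 + 4171·11
So 11·4171 ≡ 1 (mod 45880), hence d = 4171.

4171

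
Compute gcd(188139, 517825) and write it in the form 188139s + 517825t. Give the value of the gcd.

7

Repeated division:
517825 = 2*188139 + 141547
188139 = 1*141547 + 46592
141547 = 3*46592 + 1771
46592 = 26*1771 + 546
1771 = 3*546 + 133
546 = 4*133 + 14
133 = 9*14 + 7
14 = 2*7 + 0
gcd(188139, 517825) = 7.
Working backward:
7 = 133 − 9·14
7 = −9·546 + 37·133
7 = 37·1771 − 120·546
7 = −120·46592 + 3157·1771
7 = 3157·141547 − 9591·46592
7 = −9591·188139 + 12748·141547
7 = 12748·517825 − 35087·188139
So 7 = (12748)·517825 + (-35087)·188139.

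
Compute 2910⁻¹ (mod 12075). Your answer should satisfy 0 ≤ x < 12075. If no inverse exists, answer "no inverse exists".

no inverse exists

Euclidean algorithm on 12075, 2910:
12075 = 4×2910 + 435
2910 = 6×435 + 300
435 = 1×300 + 135
300 = 2×135 + 30
135 = 4×30 + 15
30 = 2×15 + 0
The gcd is 15, not 1, hence no inverse exists.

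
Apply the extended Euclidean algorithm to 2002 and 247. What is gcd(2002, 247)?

13

Repeated division:
2002 = 8·247 + 26
247 = 9·26 + 13
26 = 2·13 + 0
gcd(2002, 247) = 13.
Working backward:
13 = 247 − 9·26
13 = −9·2002 + 73·247
So 13 = (-9)·2002 + (73)·247.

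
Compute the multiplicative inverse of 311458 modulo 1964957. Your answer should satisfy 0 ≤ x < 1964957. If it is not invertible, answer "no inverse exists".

Extended Euclidean algorithm:
1964957 = 6·311458 + 96209
311458 = 3·96209 + 22831
96209 = 4·22831 + 4885
22831 = 4·4885 + 3291
4885 = 1·3291 + 1594
3291 = 2·1594 + 103
1594 = 15·103 + 49
103 = 2·49 + 5
49 = 9·5 + 4
5 = 1·4 + 1
4 = 4·1 + 0
Since gcd(311458, 1964957) = 1, back-substitute to write 1 as a combination:
1 = 5 − 4
1 = −49 + 10·5
1 = 10·103 − 21·49
1 = −21·1594 + 325·103
1 = 325·3291 − 671·1594
1 = −671·4885 + 996·3291
1 = 996·22831 − 4655·4885
1 = −4655·96209 + 19616·22831
1 = 19616·311458 − 63503·96209
1 = −63503·1964957 + 400634·311458
So 311458·400634 ≡ 1 (mod 1964957).

400634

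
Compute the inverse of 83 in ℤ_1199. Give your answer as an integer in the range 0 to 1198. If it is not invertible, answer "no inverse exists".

1069

gcd(1199, 83) by repeated division:
1199 = 14·83 + 37
83 = 2·37 + 9
37 = 4·9 + 1
9 = 9·1 + 0
Since gcd(83, 1199) = 1, back-substitute to write 1 as a combination:
1 = 37 − 4·9
1 = −4·83 + 9·37
1 = 9·1199 − 130·83
So 83·(-130) ≡ 1 (mod 1199), and -130 ≡ 1069 (mod 1199).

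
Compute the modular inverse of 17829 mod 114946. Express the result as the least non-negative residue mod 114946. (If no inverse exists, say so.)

112019

Extended Euclidean algorithm:
114946 = 6*17829 + 7972
17829 = 2*7972 + 1885
7972 = 4*1885 + 432
1885 = 4*432 + 157
432 = 2*157 + 118
157 = 1*118 + 39
118 = 3*39 + 1
39 = 39*1 + 0
The gcd is 1. Working backward:
1 = 118 − 3·39
1 = −3·157 + 4·118
1 = 4·432 − 11·157
1 = −11·1885 + 48·432
1 = 48·7972 − 203·1885
1 = −203·17829 + 454·7972
1 = 454·114946 − 2927·17829
So 17829·(-2927) ≡ 1 (mod 114946), and -2927 ≡ 112019 (mod 114946).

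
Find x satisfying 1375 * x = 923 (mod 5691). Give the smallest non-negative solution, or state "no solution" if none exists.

First find gcd(1375, 5691):
5691 = 4×1375 + 191
1375 = 7×191 + 38
191 = 5×38 + 1
38 = 38×1 + 0
gcd = 1, so a unique solution mod 5691 exists.
Back-substitute for the Bézout coefficients:
1 = 191 − 5·38
1 = −5·1375 + 36·191
1 = 36·5691 − 149·1375
So 1375·(-149) ≡ 1 (mod 5691), giving 1375⁻¹ ≡ 5542.
x ≡ 1375⁻¹·923 ≡ 5542·923 ≡ 4748 (mod 5691).

4748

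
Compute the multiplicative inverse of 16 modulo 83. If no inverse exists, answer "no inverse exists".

26

gcd(83, 16) by repeated division:
83 = 5×16 + 3
16 = 5×3 + 1
3 = 3×1 + 0
The gcd is 1. Working backward:
1 = 16 − 5·3
1 = −5·83 + 26·16
So 16·26 ≡ 1 (mod 83).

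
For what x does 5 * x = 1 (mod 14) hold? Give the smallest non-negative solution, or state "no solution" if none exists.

3

First find gcd(5, 14):
14 = 2·5 + 4
5 = 1·4 + 1
4 = 4·1 + 0
gcd = 1, so a unique solution mod 14 exists.
Back-substitute for the Bézout coefficients:
1 = 5 − 4
1 = −14 + 3·5
So 5·(3) ≡ 1 (mod 14), giving 5⁻¹ ≡ 3.
x ≡ 5⁻¹·1 ≡ 3·1 ≡ 3 (mod 14).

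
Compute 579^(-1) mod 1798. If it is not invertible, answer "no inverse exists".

Run Euclid on (1798, 579):
1798 = 3*579 + 61
579 = 9*61 + 30
61 = 2*30 + 1
30 = 30*1 + 0
gcd = 1, so the inverse exists. Back-substitute:
1 = 61 − 2·30
1 = −2·579 + 19·61
1 = 19·1798 − 59·579
So 579·(-59) ≡ 1 (mod 1798), and -59 ≡ 1739 (mod 1798).

1739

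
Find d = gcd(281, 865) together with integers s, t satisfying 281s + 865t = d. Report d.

Repeated division:
865 = 3×281 + 22
281 = 12×22 + 17
22 = 1×17 + 5
17 = 3×5 + 2
5 = 2×2 + 1
2 = 2×1 + 0
gcd(281, 865) = 1.
Express as a combination:
1 = 5 − 2·2
1 = −2·17 + 7·5
1 = 7·22 − 9·17
1 = −9·281 + 115·22
1 = 115·865 − 354·281
So 1 = (115)·865 + (-354)·281.

1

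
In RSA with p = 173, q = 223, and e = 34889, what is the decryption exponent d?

φ(n) = (p−1)(q−1) = 172·222 = 38184.
Need d with 34889·d ≡ 1 (mod 38184). Apply the extended Euclidean algorithm:
38184 = 1·34889 + 3295
34889 = 10·3295 + 1939
3295 = 1·1939 + 1356
1939 = 1·1356 + 583
1356 = 2·583 + 190
583 = 3·190 + 13
190 = 14·13 + 8
13 = 1·8 + 5
8 = 1·5 + 3
5 = 1·3 + 2
3 = 1·2 + 1
2 = 2·1 + 0
Back-substitute:
1 = 3 − 2
1 = −5 + 2·3
1 = 2·8 − 3·5
1 = −3·13 + 5·8
1 = 5·190 − 73·13
1 = −73·583 + 224·190
1 = 224·1356 − 521·583
1 = −521·1939 + 745·1356
1 = 745·3295 − 1266·1939
1 = −1266·34889 + 13405·3295
1 = 13405·38184 − 14671·34889
So 34889·(-14671) ≡ 1 (mod 38184), hence d ≡ -14671 ≡ 23513 (mod 38184).

23513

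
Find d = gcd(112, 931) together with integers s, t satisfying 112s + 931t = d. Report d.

7

Euclidean algorithm:
931 = 8*112 + 35
112 = 3*35 + 7
35 = 5*7 + 0
gcd(112, 931) = 7.
Express as a combination:
7 = 112 − 3·35
7 = −3·931 + 25·112
So 7 = (-3)·931 + (25)·112.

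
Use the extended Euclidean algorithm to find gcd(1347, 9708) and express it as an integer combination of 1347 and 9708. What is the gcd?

3

Apply Euclid's algorithm to 9708 and 1347:
9708 = 7×1347 + 279
1347 = 4×279 + 231
279 = 1×231 + 48
231 = 4×48 + 39
48 = 1×39 + 9
39 = 4×9 + 3
9 = 3×3 + 0
gcd(1347, 9708) = 3.
Express as a combination:
3 = 39 − 4·9
3 = −4·48 + 5·39
3 = 5·231 − 24·48
3 = −24·279 + 29·231
3 = 29·1347 − 140·279
3 = −140·9708 + 1009·1347
So 3 = (-140)·9708 + (1009)·1347.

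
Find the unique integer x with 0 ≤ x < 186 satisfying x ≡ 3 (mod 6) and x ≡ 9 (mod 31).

Write x = 3 + 6·k. Then 6·k ≡ 9 − 3 ≡ 6 (mod 31).
Need 6⁻¹ mod 31. Extended Euclid on (31, 6):
31 = 5*6 + 1
6 = 6*1 + 0
Back-substitute:
1 = 31 − 5·6
6⁻¹ ≡ 26 (mod 31), so k ≡ 26·6 ≡ 1 (mod 31).
x = 3 + 6·1 = 9.

9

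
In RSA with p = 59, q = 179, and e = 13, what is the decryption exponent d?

4765

φ(n) = (p−1)(q−1) = 58·178 = 10324.
Need d with 13·d ≡ 1 (mod 10324). Apply the extended Euclidean algorithm:
10324 = 794*13 + 2
13 = 6*2 + 1
2 = 2*1 + 0
Back-substitute:
1 = 13 − 6·2
1 = −6·10324 + 4765·13
So 13·4765 ≡ 1 (mod 10324), hence d = 4765.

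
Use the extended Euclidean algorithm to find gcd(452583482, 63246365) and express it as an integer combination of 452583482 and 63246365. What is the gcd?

Apply Euclid's algorithm to 452583482 and 63246365:
452583482 = 7×63246365 + 9858927
63246365 = 6×9858927 + 4092803
9858927 = 2×4092803 + 1673321
4092803 = 2×1673321 + 746161
1673321 = 2×746161 + 180999
746161 = 4×180999 + 22165
180999 = 8×22165 + 3679
22165 = 6×3679 + 91
3679 = 40×91 + 39
91 = 2×39 + 13
39 = 3×13 + 0
gcd(452583482, 63246365) = 13.
Working backward:
13 = 91 − 2·39
13 = −2·3679 + 81·91
13 = 81·22165 − 488·3679
13 = −488·180999 + 3985·22165
13 = 3985·746161 − 16428·180999
13 = −16428·1673321 + 36841·746161
13 = 36841·4092803 − 90110·1673321
13 = −90110·9858927 + 217061·4092803
13 = 217061·63246365 − 1392476·9858927
13 = −1392476·452583482 + 9964393·63246365
So 13 = (-1392476)·452583482 + (9964393)·63246365.

13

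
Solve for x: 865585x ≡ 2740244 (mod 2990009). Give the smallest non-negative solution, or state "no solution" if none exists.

First find gcd(865585, 2990009):
2990009 = 3·865585 + 393254
865585 = 2·393254 + 79077
393254 = 4·79077 + 76946
79077 = 1·76946 + 2131
76946 = 36·2131 + 230
2131 = 9·230 + 61
230 = 3·61 + 47
61 = 1·47 + 14
47 = 3·14 + 5
14 = 2·5 + 4
5 = 1·4 + 1
4 = 4·1 + 0
gcd = 1, so a unique solution mod 2990009 exists.
Back-substitute for the Bézout coefficients:
1 = 5 − 4
1 = −14 + 3·5
1 = 3·47 − 10·14
1 = −10·61 + 13·47
1 = 13·230 − 49·61
1 = −49·2131 + 454·230
1 = 454·76946 − 16393·2131
1 = −16393·79077 + 16847·76946
1 = 16847·393254 − 83781·79077
1 = −83781·865585 + 184409·393254
1 = 184409·2990009 − 637008·865585
So 865585·(-637008) ≡ 1 (mod 2990009), giving 865585⁻¹ ≡ 2353001.
x ≡ 865585⁻¹·2740244 ≡ 2353001·2740244 ≡ 934221 (mod 2990009).

934221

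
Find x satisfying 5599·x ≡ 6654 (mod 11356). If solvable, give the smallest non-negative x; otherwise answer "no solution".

922

First find gcd(5599, 11356):
11356 = 2*5599 + 158
5599 = 35*158 + 69
158 = 2*69 + 20
69 = 3*20 + 9
20 = 2*9 + 2
9 = 4*2 + 1
2 = 2*1 + 0
gcd = 1, so a unique solution mod 11356 exists.
Back-substitute for the Bézout coefficients:
1 = 9 − 4·2
1 = −4·20 + 9·9
1 = 9·69 − 31·20
1 = −31·158 + 71·69
1 = 71·5599 − 2516·158
1 = −2516·11356 + 5103·5599
So 5599·(5103) ≡ 1 (mod 11356), giving 5599⁻¹ ≡ 5103.
x ≡ 5599⁻¹·6654 ≡ 5103·6654 ≡ 922 (mod 11356).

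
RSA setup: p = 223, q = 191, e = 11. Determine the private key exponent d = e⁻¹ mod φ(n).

φ(n) = (p−1)(q−1) = 222·190 = 42180.
Need d with 11·d ≡ 1 (mod 42180). Apply the extended Euclidean algorithm:
42180 = 3834×11 + 6
11 = 1×6 + 5
6 = 1×5 + 1
5 = 5×1 + 0
Back-substitute:
1 = 6 − 5
1 = −11 + 2·6
1 = 2·42180 − 7669·11
So 11·(-7669) ≡ 1 (mod 42180), hence d ≡ -7669 ≡ 34511 (mod 42180).

34511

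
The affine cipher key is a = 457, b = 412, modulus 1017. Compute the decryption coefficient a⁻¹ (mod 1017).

Extended Euclidean algorithm:
1017 = 2·457 + 103
457 = 4·103 + 45
103 = 2·45 + 13
45 = 3·13 + 6
13 = 2·6 + 1
6 = 6·1 + 0
gcd = 1, so the inverse exists. Back-substitute:
1 = 13 − 2·6
1 = −2·45 + 7·13
1 = 7·103 − 16·45
1 = −16·457 + 71·103
1 = 71·1017 − 158·457
Thus 457·(-158) ≡ 1 (mod 1017); reducing, -158 mod 1017 = 859.

859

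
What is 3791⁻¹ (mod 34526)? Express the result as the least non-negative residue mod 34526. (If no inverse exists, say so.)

Run Euclid on (34526, 3791):
34526 = 9·3791 + 407
3791 = 9·407 + 128
407 = 3·128 + 23
128 = 5·23 + 13
23 = 1·13 + 10
13 = 1·10 + 3
10 = 3·3 + 1
3 = 3·1 + 0
gcd = 1, so the inverse exists. Back-substitute:
1 = 10 − 3·3
1 = −3·13 + 4·10
1 = 4·23 − 7·13
1 = −7·128 + 39·23
1 = 39·407 − 124·128
1 = −124·3791 + 1155·407
1 = 1155·34526 − 10519·3791
So 3791·(-10519) ≡ 1 (mod 34526), and -10519 ≡ 24007 (mod 34526).

24007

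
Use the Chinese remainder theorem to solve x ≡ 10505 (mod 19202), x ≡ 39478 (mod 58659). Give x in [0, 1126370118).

772871803

Write x = 10505 + 19202·k. Then 19202·k ≡ 39478 − 10505 ≡ 28973 (mod 58659).
Need 19202⁻¹ mod 58659. Extended Euclid on (58659, 19202):
58659 = 3×19202 + 1053
19202 = 18×1053 + 248
1053 = 4×248 + 61
248 = 4×61 + 4
61 = 15×4 + 1
4 = 4×1 + 0
Back-substitute:
1 = 61 − 15·4
1 = −15·248 + 61·61
1 = 61·1053 − 259·248
1 = −259·19202 + 4723·1053
1 = 4723·58659 − 14428·19202
19202⁻¹ ≡ 44231 (mod 58659), so k ≡ 44231·28973 ≡ 40249 (mod 58659).
x = 10505 + 19202·40249 = 772871803.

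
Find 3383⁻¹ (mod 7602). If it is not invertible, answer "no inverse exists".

3119

Apply the Euclidean algorithm to 7602 and 3383:
7602 = 2·3383 + 836
3383 = 4·836 + 39
836 = 21·39 + 17
39 = 2·17 + 5
17 = 3·5 + 2
5 = 2·2 + 1
2 = 2·1 + 0
gcd = 1, so the inverse exists. Back-substitute:
1 = 5 − 2·2
1 = −2·17 + 7·5
1 = 7·39 − 16·17
1 = −16·836 + 343·39
1 = 343·3383 − 1388·836
1 = −1388·7602 + 3119·3383
So 3383·3119 ≡ 1 (mod 7602).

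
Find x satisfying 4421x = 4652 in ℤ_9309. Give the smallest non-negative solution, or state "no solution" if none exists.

First find gcd(4421, 9309):
9309 = 2·4421 + 467
4421 = 9·467 + 218
467 = 2·218 + 31
218 = 7·31 + 1
31 = 31·1 + 0
gcd = 1, so a unique solution mod 9309 exists.
Back-substitute for the Bézout coefficients:
1 = 218 − 7·31
1 = −7·467 + 15·218
1 = 15·4421 − 142·467
1 = −142·9309 + 299·4421
So 4421·(299) ≡ 1 (mod 9309), giving 4421⁻¹ ≡ 299.
x ≡ 4421⁻¹·4652 ≡ 299·4652 ≡ 3907 (mod 9309).

3907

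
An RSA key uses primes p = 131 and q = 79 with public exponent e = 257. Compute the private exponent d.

4853

φ(n) = (p−1)(q−1) = 130·78 = 10140.
Need d with 257·d ≡ 1 (mod 10140). Apply the extended Euclidean algorithm:
10140 = 39×257 + 117
257 = 2×117 + 23
117 = 5×23 + 2
23 = 11×2 + 1
2 = 2×1 + 0
Back-substitute:
1 = 23 − 11·2
1 = −11·117 + 56·23
1 = 56·257 − 123·117
1 = −123·10140 + 4853·257
So 257·4853 ≡ 1 (mod 10140), hence d = 4853.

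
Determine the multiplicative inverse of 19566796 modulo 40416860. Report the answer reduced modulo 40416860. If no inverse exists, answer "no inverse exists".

no inverse exists

Euclidean algorithm on 40416860, 19566796:
40416860 = 2×19566796 + 1283268
19566796 = 15×1283268 + 317776
1283268 = 4×317776 + 12164
317776 = 26×12164 + 1512
12164 = 8×1512 + 68
1512 = 22×68 + 16
68 = 4×16 + 4
16 = 4×4 + 0
Since gcd = 4 > 1, 19566796 is not a unit mod 40416860.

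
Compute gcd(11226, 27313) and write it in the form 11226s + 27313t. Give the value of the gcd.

1

Repeated division:
27313 = 2*11226 + 4861
11226 = 2*4861 + 1504
4861 = 3*1504 + 349
1504 = 4*349 + 108
349 = 3*108 + 25
108 = 4*25 + 8
25 = 3*8 + 1
8 = 8*1 + 0
gcd(11226, 27313) = 1.
Back-substituting:
1 = 25 − 3·8
1 = −3·108 + 13·25
1 = 13·349 − 42·108
1 = −42·1504 + 181·349
1 = 181·4861 − 585·1504
1 = −585·11226 + 1351·4861
1 = 1351·27313 − 3287·11226
So 1 = (1351)·27313 + (-3287)·11226.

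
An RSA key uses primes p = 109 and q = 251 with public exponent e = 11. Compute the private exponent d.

φ(n) = (p−1)(q−1) = 108·250 = 27000.
Need d with 11·d ≡ 1 (mod 27000). Apply the extended Euclidean algorithm:
27000 = 2454×11 + 6
11 = 1×6 + 5
6 = 1×5 + 1
5 = 5×1 + 0
Back-substitute:
1 = 6 − 5
1 = −11 + 2·6
1 = 2·27000 − 4909·11
So 11·(-4909) ≡ 1 (mod 27000), hence d ≡ -4909 ≡ 22091 (mod 27000).

22091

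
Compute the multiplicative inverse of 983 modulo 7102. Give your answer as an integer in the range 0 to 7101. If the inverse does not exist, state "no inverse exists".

3085

Extended Euclidean algorithm:
7102 = 7·983 + 221
983 = 4·221 + 99
221 = 2·99 + 23
99 = 4·23 + 7
23 = 3·7 + 2
7 = 3·2 + 1
2 = 2·1 + 0
The gcd is 1. Working backward:
1 = 7 − 3·2
1 = −3·23 + 10·7
1 = 10·99 − 43·23
1 = −43·221 + 96·99
1 = 96·983 − 427·221
1 = −427·7102 + 3085·983
So 983·3085 ≡ 1 (mod 7102).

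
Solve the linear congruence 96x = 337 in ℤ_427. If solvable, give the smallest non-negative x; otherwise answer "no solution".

346

First find gcd(96, 427):
427 = 4×96 + 43
96 = 2×43 + 10
43 = 4×10 + 3
10 = 3×3 + 1
3 = 3×1 + 0
gcd = 1, so a unique solution mod 427 exists.
Back-substitute for the Bézout coefficients:
1 = 10 − 3·3
1 = −3·43 + 13·10
1 = 13·96 − 29·43
1 = −29·427 + 129·96
So 96·(129) ≡ 1 (mod 427), giving 96⁻¹ ≡ 129.
x ≡ 96⁻¹·337 ≡ 129·337 ≡ 346 (mod 427).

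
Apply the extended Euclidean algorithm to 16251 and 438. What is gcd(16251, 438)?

3

Apply Euclid's algorithm to 16251 and 438:
16251 = 37·438 + 45
438 = 9·45 + 33
45 = 1·33 + 12
33 = 2·12 + 9
12 = 1·9 + 3
9 = 3·3 + 0
gcd(16251, 438) = 3.
Express as a combination:
3 = 12 − 9
3 = −33 + 3·12
3 = 3·45 − 4·33
3 = −4·438 + 39·45
3 = 39·16251 − 1447·438
So 3 = (39)·16251 + (-1447)·438.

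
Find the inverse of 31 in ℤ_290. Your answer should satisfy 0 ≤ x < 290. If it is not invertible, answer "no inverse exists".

131

Extended Euclidean algorithm:
290 = 9·31 + 11
31 = 2·11 + 9
11 = 1·9 + 2
9 = 4·2 + 1
2 = 2·1 + 0
The gcd is 1. Working backward:
1 = 9 − 4·2
1 = −4·11 + 5·9
1 = 5·31 − 14·11
1 = −14·290 + 131·31
So 31·131 ≡ 1 (mod 290).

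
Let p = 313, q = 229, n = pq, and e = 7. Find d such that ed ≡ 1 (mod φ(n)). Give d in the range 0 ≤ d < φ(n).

30487

φ(n) = (p−1)(q−1) = 312·228 = 71136.
Need d with 7·d ≡ 1 (mod 71136). Apply the extended Euclidean algorithm:
71136 = 10162×7 + 2
7 = 3×2 + 1
2 = 2×1 + 0
Back-substitute:
1 = 7 − 3·2
1 = −3·71136 + 30487·7
So 7·30487 ≡ 1 (mod 71136), hence d = 30487.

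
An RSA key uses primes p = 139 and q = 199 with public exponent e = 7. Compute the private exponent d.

φ(n) = (p−1)(q−1) = 138·198 = 27324.
Need d with 7·d ≡ 1 (mod 27324). Apply the extended Euclidean algorithm:
27324 = 3903*7 + 3
7 = 2*3 + 1
3 = 3*1 + 0
Back-substitute:
1 = 7 − 2·3
1 = −2·27324 + 7807·7
So 7·7807 ≡ 1 (mod 27324), hence d = 7807.

7807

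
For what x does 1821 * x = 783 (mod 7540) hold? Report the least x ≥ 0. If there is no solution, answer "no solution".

783

First find gcd(1821, 7540):
7540 = 4×1821 + 256
1821 = 7×256 + 29
256 = 8×29 + 24
29 = 1×24 + 5
24 = 4×5 + 4
5 = 1×4 + 1
4 = 4×1 + 0
gcd = 1, so a unique solution mod 7540 exists.
Back-substitute for the Bézout coefficients:
1 = 5 − 4
1 = −24 + 5·5
1 = 5·29 − 6·24
1 = −6·256 + 53·29
1 = 53·1821 − 377·256
1 = −377·7540 + 1561·1821
So 1821·(1561) ≡ 1 (mod 7540), giving 1821⁻¹ ≡ 1561.
x ≡ 1821⁻¹·783 ≡ 1561·783 ≡ 783 (mod 7540).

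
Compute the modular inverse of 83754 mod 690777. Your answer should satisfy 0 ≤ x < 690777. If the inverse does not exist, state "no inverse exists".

Compute gcd(83754, 690777):
690777 = 8·83754 + 20745
83754 = 4·20745 + 774
20745 = 26·774 + 621
774 = 1·621 + 153
621 = 4·153 + 9
153 = 17·9 + 0
gcd(83754, 690777) = 9 ≠ 1, so 83754 has no multiplicative inverse modulo 690777.

no inverse exists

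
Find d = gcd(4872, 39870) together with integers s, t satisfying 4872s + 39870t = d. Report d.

Euclidean algorithm:
39870 = 8·4872 + 894
4872 = 5·894 + 402
894 = 2·402 + 90
402 = 4·90 + 42
90 = 2·42 + 6
42 = 7·6 + 0
gcd(4872, 39870) = 6.
Back-substituting:
6 = 90 − 2·42
6 = −2·402 + 9·90
6 = 9·894 − 20·402
6 = −20·4872 + 109·894
6 = 109·39870 − 892·4872
So 6 = (109)·39870 + (-892)·4872.

6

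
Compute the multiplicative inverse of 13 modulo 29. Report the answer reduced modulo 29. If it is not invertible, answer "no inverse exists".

Run Euclid on (29, 13):
29 = 2×13 + 3
13 = 4×3 + 1
3 = 3×1 + 0
gcd = 1, so the inverse exists. Back-substitute:
1 = 13 − 4·3
1 = −4·29 + 9·13
So 13·9 ≡ 1 (mod 29).

9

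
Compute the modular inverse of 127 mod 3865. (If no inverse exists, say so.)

913

gcd(3865, 127) by repeated division:
3865 = 30*127 + 55
127 = 2*55 + 17
55 = 3*17 + 4
17 = 4*4 + 1
4 = 4*1 + 0
Since gcd(127, 3865) = 1, back-substitute to write 1 as a combination:
1 = 17 − 4·4
1 = −4·55 + 13·17
1 = 13·127 − 30·55
1 = −30·3865 + 913·127
So 127·913 ≡ 1 (mod 3865).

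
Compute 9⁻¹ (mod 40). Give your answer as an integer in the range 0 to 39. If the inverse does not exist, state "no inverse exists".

Apply the Euclidean algorithm to 40 and 9:
40 = 4*9 + 4
9 = 2*4 + 1
4 = 4*1 + 0
Since gcd(9, 40) = 1, back-substitute to write 1 as a combination:
1 = 9 − 2·4
1 = −2·40 + 9·9
So 9·9 ≡ 1 (mod 40).

9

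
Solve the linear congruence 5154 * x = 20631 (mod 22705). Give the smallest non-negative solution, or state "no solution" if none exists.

First find gcd(5154, 22705):
22705 = 4*5154 + 2089
5154 = 2*2089 + 976
2089 = 2*976 + 137
976 = 7*137 + 17
137 = 8*17 + 1
17 = 17*1 + 0
gcd = 1, so a unique solution mod 22705 exists.
Back-substitute for the Bézout coefficients:
1 = 137 − 8·17
1 = −8·976 + 57·137
1 = 57·2089 − 122·976
1 = −122·5154 + 301·2089
1 = 301·22705 − 1326·5154
So 5154·(-1326) ≡ 1 (mod 22705), giving 5154⁻¹ ≡ 21379.
x ≡ 5154⁻¹·20631 ≡ 21379·20631 ≡ 2819 (mod 22705).

2819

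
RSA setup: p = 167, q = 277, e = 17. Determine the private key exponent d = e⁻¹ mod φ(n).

φ(n) = (p−1)(q−1) = 166·276 = 45816.
Need d with 17·d ≡ 1 (mod 45816). Apply the extended Euclidean algorithm:
45816 = 2695×17 + 1
17 = 17×1 + 0
Back-substitute:
1 = 45816 − 2695·17
So 17·(-2695) ≡ 1 (mod 45816), hence d ≡ -2695 ≡ 43121 (mod 45816).

43121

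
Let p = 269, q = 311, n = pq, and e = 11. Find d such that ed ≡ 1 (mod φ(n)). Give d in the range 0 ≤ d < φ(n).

30211

φ(n) = (p−1)(q−1) = 268·310 = 83080.
Need d with 11·d ≡ 1 (mod 83080). Apply the extended Euclidean algorithm:
83080 = 7552·11 + 8
11 = 1·8 + 3
8 = 2·3 + 2
3 = 1·2 + 1
2 = 2·1 + 0
Back-substitute:
1 = 3 − 2
1 = −8 + 3·3
1 = 3·11 − 4·8
1 = −4·83080 + 30211·11
So 11·30211 ≡ 1 (mod 83080), hence d = 30211.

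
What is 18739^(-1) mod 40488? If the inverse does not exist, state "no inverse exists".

Compute gcd(18739, 40488):
40488 = 2*18739 + 3010
18739 = 6*3010 + 679
3010 = 4*679 + 294
679 = 2*294 + 91
294 = 3*91 + 21
91 = 4*21 + 7
21 = 3*7 + 0
gcd(18739, 40488) = 7 ≠ 1, so 18739 has no multiplicative inverse modulo 40488.

no inverse exists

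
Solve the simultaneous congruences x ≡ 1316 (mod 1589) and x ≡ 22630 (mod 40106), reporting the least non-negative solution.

9487646

Write x = 1316 + 1589·k. Then 1589·k ≡ 22630 − 1316 ≡ 21314 (mod 40106).
Need 1589⁻¹ mod 40106. Extended Euclid on (40106, 1589):
40106 = 25·1589 + 381
1589 = 4·381 + 65
381 = 5·65 + 56
65 = 1·56 + 9
56 = 6·9 + 2
9 = 4·2 + 1
2 = 2·1 + 0
Back-substitute:
1 = 9 − 4·2
1 = −4·56 + 25·9
1 = 25·65 − 29·56
1 = −29·381 + 170·65
1 = 170·1589 − 709·381
1 = −709·40106 + 17895·1589
1589⁻¹ ≡ 17895 (mod 40106), so k ≡ 17895·21314 ≡ 5970 (mod 40106).
x = 1316 + 1589·5970 = 9487646.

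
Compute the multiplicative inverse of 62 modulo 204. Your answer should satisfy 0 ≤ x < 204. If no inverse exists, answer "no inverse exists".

no inverse exists

Compute gcd(62, 204):
204 = 3·62 + 18
62 = 3·18 + 8
18 = 2·8 + 2
8 = 4·2 + 0
Since gcd = 2 > 1, 62 is not a unit mod 204.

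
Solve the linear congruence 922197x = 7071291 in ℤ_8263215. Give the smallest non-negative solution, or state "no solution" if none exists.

First find gcd(922197, 8263215):
8263215 = 8*922197 + 885639
922197 = 1*885639 + 36558
885639 = 24*36558 + 8247
36558 = 4*8247 + 3570
8247 = 2*3570 + 1107
3570 = 3*1107 + 249
1107 = 4*249 + 111
249 = 2*111 + 27
111 = 4*27 + 3
27 = 9*3 + 0
gcd = 3 and 3 | 7071291, so solutions exist. Divide through by 3: 307399x ≡ 2357097 (mod 2754405).
Now find 307399⁻¹ mod 2754405:
2754405 = 8×307399 + 295213
307399 = 1×295213 + 12186
295213 = 24×12186 + 2749
12186 = 4×2749 + 1190
2749 = 2×1190 + 369
1190 = 3×369 + 83
369 = 4×83 + 37
83 = 2×37 + 9
37 = 4×9 + 1
9 = 9×1 + 0
Back-substitute:
1 = 37 − 4·9
1 = −4·83 + 9·37
1 = 9·369 − 40·83
1 = −40·1190 + 129·369
1 = 129·2749 − 298·1190
1 = −298·12186 + 1321·2749
1 = 1321·295213 − 32002·12186
1 = −32002·307399 + 33323·295213
1 = 33323·2754405 − 298586·307399
So 307399·(-298586) ≡ 1 (mod 2754405), i.e. 307399⁻¹ ≡ 2455819.
Then x ≡ 2455819·2357097 ≡ 1137543 (mod 2754405); the smallest non-negative solution is x = 1137543.

1137543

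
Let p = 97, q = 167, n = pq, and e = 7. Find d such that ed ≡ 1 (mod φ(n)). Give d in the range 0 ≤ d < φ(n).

φ(n) = (p−1)(q−1) = 96·166 = 15936.
Need d with 7·d ≡ 1 (mod 15936). Apply the extended Euclidean algorithm:
15936 = 2276·7 + 4
7 = 1·4 + 3
4 = 1·3 + 1
3 = 3·1 + 0
Back-substitute:
1 = 4 − 3
1 = −7 + 2·4
1 = 2·15936 − 4553·7
So 7·(-4553) ≡ 1 (mod 15936), hence d ≡ -4553 ≡ 11383 (mod 15936).

11383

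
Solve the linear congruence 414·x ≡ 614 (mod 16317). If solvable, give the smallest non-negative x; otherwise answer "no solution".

gcd(414, 16317):
16317 = 39×414 + 171
414 = 2×171 + 72
171 = 2×72 + 27
72 = 2×27 + 18
27 = 1×18 + 9
18 = 2×9 + 0
gcd = 9, but 9 ∤ 614, so the congruence has no solution.

no solution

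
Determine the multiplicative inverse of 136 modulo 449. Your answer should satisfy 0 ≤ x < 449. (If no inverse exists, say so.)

Extended Euclidean algorithm:
449 = 3×136 + 41
136 = 3×41 + 13
41 = 3×13 + 2
13 = 6×2 + 1
2 = 2×1 + 0
Since gcd(136, 449) = 1, back-substitute to write 1 as a combination:
1 = 13 − 6·2
1 = −6·41 + 19·13
1 = 19·136 − 63·41
1 = −63·449 + 208·136
So 136·208 ≡ 1 (mod 449).

208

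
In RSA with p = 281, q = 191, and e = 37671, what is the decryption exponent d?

45831

φ(n) = (p−1)(q−1) = 280·190 = 53200.
Need d with 37671·d ≡ 1 (mod 53200). Apply the extended Euclidean algorithm:
53200 = 1×37671 + 15529
37671 = 2×15529 + 6613
15529 = 2×6613 + 2303
6613 = 2×2303 + 2007
2303 = 1×2007 + 296
2007 = 6×296 + 231
296 = 1×231 + 65
231 = 3×65 + 36
65 = 1×36 + 29
36 = 1×29 + 7
29 = 4×7 + 1
7 = 7×1 + 0
Back-substitute:
1 = 29 − 4·7
1 = −4·36 + 5·29
1 = 5·65 − 9·36
1 = −9·231 + 32·65
1 = 32·296 − 41·231
1 = −41·2007 + 278·296
1 = 278·2303 − 319·2007
1 = −319·6613 + 916·2303
1 = 916·15529 − 2151·6613
1 = −2151·37671 + 5218·15529
1 = 5218·53200 − 7369·37671
So 37671·(-7369) ≡ 1 (mod 53200), hence d ≡ -7369 ≡ 45831 (mod 53200).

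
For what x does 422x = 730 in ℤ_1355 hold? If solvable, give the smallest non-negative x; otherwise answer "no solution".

First find gcd(422, 1355):
1355 = 3·422 + 89
422 = 4·89 + 66
89 = 1·66 + 23
66 = 2·23 + 20
23 = 1·20 + 3
20 = 6·3 + 2
3 = 1·2 + 1
2 = 2·1 + 0
gcd = 1, so a unique solution mod 1355 exists.
Back-substitute for the Bézout coefficients:
1 = 3 − 2
1 = −20 + 7·3
1 = 7·23 − 8·20
1 = −8·66 + 23·23
1 = 23·89 − 31·66
1 = −31·422 + 147·89
1 = 147·1355 − 472·422
So 422·(-472) ≡ 1 (mod 1355), giving 422⁻¹ ≡ 883.
x ≡ 422⁻¹·730 ≡ 883·730 ≡ 965 (mod 1355).

965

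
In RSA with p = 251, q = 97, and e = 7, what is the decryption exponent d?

17143

φ(n) = (p−1)(q−1) = 250·96 = 24000.
Need d with 7·d ≡ 1 (mod 24000). Apply the extended Euclidean algorithm:
24000 = 3428·7 + 4
7 = 1·4 + 3
4 = 1·3 + 1
3 = 3·1 + 0
Back-substitute:
1 = 4 − 3
1 = −7 + 2·4
1 = 2·24000 − 6857·7
So 7·(-6857) ≡ 1 (mod 24000), hence d ≡ -6857 ≡ 17143 (mod 24000).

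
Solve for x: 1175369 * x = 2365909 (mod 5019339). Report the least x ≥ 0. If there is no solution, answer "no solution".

First find gcd(1175369, 5019339):
5019339 = 4×1175369 + 317863
1175369 = 3×317863 + 221780
317863 = 1×221780 + 96083
221780 = 2×96083 + 29614
96083 = 3×29614 + 7241
29614 = 4×7241 + 650
7241 = 11×650 + 91
650 = 7×91 + 13
91 = 7×13 + 0
gcd = 13 and 13 | 2365909, so solutions exist. Divide through by 13: 90413x ≡ 181993 (mod 386103).
Now find 90413⁻¹ mod 386103:
386103 = 4×90413 + 24451
90413 = 3×24451 + 17060
24451 = 1×17060 + 7391
17060 = 2×7391 + 2278
7391 = 3×2278 + 557
2278 = 4×557 + 50
557 = 11×50 + 7
50 = 7×7 + 1
7 = 7×1 + 0
Back-substitute:
1 = 50 − 7·7
1 = −7·557 + 78·50
1 = 78·2278 − 319·557
1 = −319·7391 + 1035·2278
1 = 1035·17060 − 2389·7391
1 = −2389·24451 + 3424·17060
1 = 3424·90413 − 12661·24451
1 = −12661·386103 + 54068·90413
So 90413⁻¹ ≡ 54068 (mod 386103).
Then x ≡ 54068·181993 ≡ 162569 (mod 386103); the smallest non-negative solution is x = 162569.

162569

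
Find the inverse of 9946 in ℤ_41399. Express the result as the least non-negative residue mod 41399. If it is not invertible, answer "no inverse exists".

Run Euclid on (41399, 9946):
41399 = 4*9946 + 1615
9946 = 6*1615 + 256
1615 = 6*256 + 79
256 = 3*79 + 19
79 = 4*19 + 3
19 = 6*3 + 1
3 = 3*1 + 0
The gcd is 1. Working backward:
1 = 19 − 6·3
1 = −6·79 + 25·19
1 = 25·256 − 81·79
1 = −81·1615 + 511·256
1 = 511·9946 − 3147·1615
1 = −3147·41399 + 13099·9946
So 9946·13099 ≡ 1 (mod 41399).

13099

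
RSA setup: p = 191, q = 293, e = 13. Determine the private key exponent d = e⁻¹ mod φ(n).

φ(n) = (p−1)(q−1) = 190·292 = 55480.
Need d with 13·d ≡ 1 (mod 55480). Apply the extended Euclidean algorithm:
55480 = 4267*13 + 9
13 = 1*9 + 4
9 = 2*4 + 1
4 = 4*1 + 0
Back-substitute:
1 = 9 − 2·4
1 = −2·13 + 3·9
1 = 3·55480 − 12803·13
So 13·(-12803) ≡ 1 (mod 55480), hence d ≡ -12803 ≡ 42677 (mod 55480).

42677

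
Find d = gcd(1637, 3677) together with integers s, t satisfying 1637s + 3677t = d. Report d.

1

Repeated division:
3677 = 2×1637 + 403
1637 = 4×403 + 25
403 = 16×25 + 3
25 = 8×3 + 1
3 = 3×1 + 0
gcd(1637, 3677) = 1.
Express as a combination:
1 = 25 − 8·3
1 = −8·403 + 129·25
1 = 129·1637 − 524·403
1 = −524·3677 + 1177·1637
So 1 = (-524)·3677 + (1177)·1637.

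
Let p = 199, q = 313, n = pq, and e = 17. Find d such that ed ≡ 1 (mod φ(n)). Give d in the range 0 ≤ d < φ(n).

32705

φ(n) = (p−1)(q−1) = 198·312 = 61776.
Need d with 17·d ≡ 1 (mod 61776). Apply the extended Euclidean algorithm:
61776 = 3633×17 + 15
17 = 1×15 + 2
15 = 7×2 + 1
2 = 2×1 + 0
Back-substitute:
1 = 15 − 7·2
1 = −7·17 + 8·15
1 = 8·61776 − 29071·17
So 17·(-29071) ≡ 1 (mod 61776), hence d ≡ -29071 ≡ 32705 (mod 61776).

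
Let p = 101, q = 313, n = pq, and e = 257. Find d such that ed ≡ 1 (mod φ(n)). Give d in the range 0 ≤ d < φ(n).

30593

φ(n) = (p−1)(q−1) = 100·312 = 31200.
Need d with 257·d ≡ 1 (mod 31200). Apply the extended Euclidean algorithm:
31200 = 121*257 + 103
257 = 2*103 + 51
103 = 2*51 + 1
51 = 51*1 + 0
Back-substitute:
1 = 103 − 2·51
1 = −2·257 + 5·103
1 = 5·31200 − 607·257
So 257·(-607) ≡ 1 (mod 31200), hence d ≡ -607 ≡ 30593 (mod 31200).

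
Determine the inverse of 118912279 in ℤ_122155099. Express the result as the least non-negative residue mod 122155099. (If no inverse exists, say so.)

Run Euclid on (122155099, 118912279):
122155099 = 1*118912279 + 3242820
118912279 = 36*3242820 + 2170759
3242820 = 1*2170759 + 1072061
2170759 = 2*1072061 + 26637
1072061 = 40*26637 + 6581
26637 = 4*6581 + 313
6581 = 21*313 + 8
313 = 39*8 + 1
8 = 8*1 + 0
Since gcd(118912279, 122155099) = 1, back-substitute to write 1 as a combination:
1 = 313 − 39·8
1 = −39·6581 + 820·313
1 = 820·26637 − 3319·6581
1 = −3319·1072061 + 133580·26637
1 = 133580·2170759 − 270479·1072061
1 = −270479·3242820 + 404059·2170759
1 = 404059·118912279 − 14816603·3242820
1 = −14816603·122155099 + 15220662·118912279
So 118912279·15220662 ≡ 1 (mod 122155099).

15220662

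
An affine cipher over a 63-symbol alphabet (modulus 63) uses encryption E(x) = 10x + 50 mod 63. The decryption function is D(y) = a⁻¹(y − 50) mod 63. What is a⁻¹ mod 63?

19

Extended Euclidean algorithm:
63 = 6·10 + 3
10 = 3·3 + 1
3 = 3·1 + 0
Since gcd(10, 63) = 1, back-substitute to write 1 as a combination:
1 = 10 − 3·3
1 = −3·63 + 19·10
So 10·19 ≡ 1 (mod 63).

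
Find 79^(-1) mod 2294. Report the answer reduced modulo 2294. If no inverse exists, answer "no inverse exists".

755

Run Euclid on (2294, 79):
2294 = 29·79 + 3
79 = 26·3 + 1
3 = 3·1 + 0
The gcd is 1. Working backward:
1 = 79 − 26·3
1 = −26·2294 + 755·79
So 79·755 ≡ 1 (mod 2294).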